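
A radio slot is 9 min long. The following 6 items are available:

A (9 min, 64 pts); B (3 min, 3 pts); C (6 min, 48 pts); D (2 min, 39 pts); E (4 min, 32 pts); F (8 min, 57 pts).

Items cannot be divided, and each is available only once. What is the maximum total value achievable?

87 pts

Check high-value combinations within 9 min:
- C+D: duration 6+2=8, value 48+39=87
- B+D+E: duration 3+2+4=9, value 3+39+32=74
- D+E: duration 2+4=6, value 39+32=71
Best: 87 pts.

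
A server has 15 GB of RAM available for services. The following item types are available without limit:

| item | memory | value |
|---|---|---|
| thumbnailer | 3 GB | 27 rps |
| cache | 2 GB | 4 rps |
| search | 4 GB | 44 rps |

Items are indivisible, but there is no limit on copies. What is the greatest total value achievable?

159 rps

Best value-per-unit is search at 44/4; filling with it alone gives 3×44 = 132.
Optimal mix: 1×thumbnailer + 3×search → memory 15, value 159.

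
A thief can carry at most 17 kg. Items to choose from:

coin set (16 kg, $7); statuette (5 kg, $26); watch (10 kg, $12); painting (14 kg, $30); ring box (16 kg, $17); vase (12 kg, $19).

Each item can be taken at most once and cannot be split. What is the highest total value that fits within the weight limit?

$45

Check high-value combinations within 17 kg:
- statuette+vase: weight 5+12=17, value 26+19=45
- statuette+watch: weight 5+10=15, value 26+12=38
- painting: weight 14, value 30
- statuette: weight 5, value 26
- vase: weight 12, value 19
Best: $45.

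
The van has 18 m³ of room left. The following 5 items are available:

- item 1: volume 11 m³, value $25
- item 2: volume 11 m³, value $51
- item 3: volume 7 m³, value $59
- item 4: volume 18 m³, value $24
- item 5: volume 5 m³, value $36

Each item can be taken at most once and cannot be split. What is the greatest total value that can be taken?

This is a 0/1 knapsack; check combinations near the capacity.
- item 2+item 3: volume 11+7=18, value 51+59=110
- item 3+item 5: volume 7+5=12, value 59+36=95
- item 2+item 5: volume 11+5=16, value 51+36=87
- item 1+item 3: volume 11+7=18, value 25+59=84
Best: $110.

$110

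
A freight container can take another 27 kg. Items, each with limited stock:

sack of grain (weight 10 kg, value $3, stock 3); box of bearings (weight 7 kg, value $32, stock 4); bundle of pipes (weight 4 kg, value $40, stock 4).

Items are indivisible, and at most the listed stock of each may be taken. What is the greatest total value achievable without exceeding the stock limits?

$192

Top feasible selections:
- 1×box of bearings + 4×bundle of pipes: weight 23, value 192
- 2×box of bearings + 3×bundle of pipes: weight 26, value 184
- 1×sack of grain + 4×bundle of pipes: weight 26, value 163
- 4×bundle of pipes: weight 16, value 160
Best: $192.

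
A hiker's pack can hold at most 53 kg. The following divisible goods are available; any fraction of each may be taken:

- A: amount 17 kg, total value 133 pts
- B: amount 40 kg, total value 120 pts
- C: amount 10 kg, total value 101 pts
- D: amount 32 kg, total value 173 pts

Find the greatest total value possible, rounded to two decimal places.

374.56

Take in order of value per unit:
- C (101/10 per unit): all 10 → value 101, running total 101.00
- A (133/17 per unit): all 17 → value 133, running total 234.00
- D (173/32 per unit): 26 of 32 → value 26×173/32 = 140.5625, running total 374.56
Total 374.56.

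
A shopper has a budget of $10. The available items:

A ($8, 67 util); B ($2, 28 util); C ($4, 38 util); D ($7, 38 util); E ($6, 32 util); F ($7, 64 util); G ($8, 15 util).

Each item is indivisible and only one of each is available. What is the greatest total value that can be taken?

Check high-value combinations within $10:
- A+B: cost 8+2=10, value 67+28=95
- B+F: cost 2+7=9, value 28+64=92
- C+E: cost 4+6=10, value 38+32=70
- A: cost 8, value 67
- B+C: cost 2+4=6, value 28+38=66
Best: 95 util.

95 util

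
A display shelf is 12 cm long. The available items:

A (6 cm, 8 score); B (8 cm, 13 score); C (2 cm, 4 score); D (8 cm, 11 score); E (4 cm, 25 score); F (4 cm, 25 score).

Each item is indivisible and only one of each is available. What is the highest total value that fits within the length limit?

54 score

Check high-value combinations within 12 cm:
- C+E+F: length 2+4+4=10, value 4+25+25=54
- E+F: length 4+4=8, value 25+25=50
- B+E: length 8+4=12, value 13+25=38
- B+F: length 8+4=12, value 13+25=38
- A+C+E: length 6+2+4=12, value 8+4+25=37
Best: 54 score.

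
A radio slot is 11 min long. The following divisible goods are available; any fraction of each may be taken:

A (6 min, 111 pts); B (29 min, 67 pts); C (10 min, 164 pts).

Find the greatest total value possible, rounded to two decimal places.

193.00

Take in order of value per unit:
- A (111/6 per unit): all 6 → value 111, running total 111.00
- C (164/10 per unit): 5 of 10 → value 5×164/10 = 82.0000, running total 193.00
Total 193.00.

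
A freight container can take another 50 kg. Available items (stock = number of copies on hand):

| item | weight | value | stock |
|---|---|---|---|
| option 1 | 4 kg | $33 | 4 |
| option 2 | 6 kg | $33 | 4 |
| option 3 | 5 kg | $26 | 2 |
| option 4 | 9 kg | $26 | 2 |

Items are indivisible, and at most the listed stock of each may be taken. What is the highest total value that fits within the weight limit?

$316

Top feasible selections:
- 4×option 1 + 4×option 2 + 2×option 3: weight 50, value 316
- 4×option 1 + 4×option 2 + 1×option 3: weight 45, value 290
Best: $316.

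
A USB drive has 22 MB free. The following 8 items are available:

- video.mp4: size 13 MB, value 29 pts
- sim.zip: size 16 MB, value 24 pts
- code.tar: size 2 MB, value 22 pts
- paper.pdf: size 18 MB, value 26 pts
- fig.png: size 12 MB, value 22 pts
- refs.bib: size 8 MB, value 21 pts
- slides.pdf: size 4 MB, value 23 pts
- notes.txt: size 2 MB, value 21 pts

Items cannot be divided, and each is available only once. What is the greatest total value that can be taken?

This is a 0/1 knapsack; check combinations near the capacity.
- video.mp4+code.tar+slides.pdf+notes.txt: size 13+2+4+2=21, value 29+22+23+21=95
- code.tar+fig.png+slides.pdf+notes.txt: size 2+12+4+2=20, value 22+22+23+21=88
- code.tar+refs.bib+slides.pdf+notes.txt: size 2+8+4+2=16, value 22+21+23+21=87
- video.mp4+code.tar+slides.pdf: size 13+2+4=19, value 29+22+23=74
Best: 95 pts.

95 pts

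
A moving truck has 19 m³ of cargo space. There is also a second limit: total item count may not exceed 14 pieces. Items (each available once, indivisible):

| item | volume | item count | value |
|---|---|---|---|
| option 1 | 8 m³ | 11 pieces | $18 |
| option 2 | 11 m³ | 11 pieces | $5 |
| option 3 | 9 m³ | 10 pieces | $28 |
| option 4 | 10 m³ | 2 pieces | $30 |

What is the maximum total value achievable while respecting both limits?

Feasible sets respecting both limits:
- option 3+option 4: volume 19, item count 12, value 58
- option 1+option 4: volume 18, item count 13, value 48
- option 4: volume 10, item count 2, value 30
- option 3: volume 9, item count 10, value 28
Best: $58.

$58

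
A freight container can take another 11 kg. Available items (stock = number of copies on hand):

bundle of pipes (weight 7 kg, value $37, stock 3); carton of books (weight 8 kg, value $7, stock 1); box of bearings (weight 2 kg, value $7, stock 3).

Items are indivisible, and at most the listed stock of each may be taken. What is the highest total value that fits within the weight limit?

$51

Top feasible selections:
- 1×bundle of pipes + 2×box of bearings: weight 11, value 51
- 1×bundle of pipes + 1×box of bearings: weight 9, value 44
- 1×bundle of pipes: weight 7, value 37
- 3×box of bearings: weight 6, value 21
Best: $51.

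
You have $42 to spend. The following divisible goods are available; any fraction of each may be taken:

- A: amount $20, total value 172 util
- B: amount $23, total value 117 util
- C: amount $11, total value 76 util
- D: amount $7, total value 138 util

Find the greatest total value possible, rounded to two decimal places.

406.35

Take in order of value per unit:
- D (138/7 per unit): all 7 → value 138, running total 138.00
- A (172/20 per unit): all 20 → value 172, running total 310.00
- C (76/11 per unit): all 11 → value 76, running total 386.00
- B (117/23 per unit): 4 of 23 → value 4×117/23 = 20.3478, running total 406.35
Total 406.35.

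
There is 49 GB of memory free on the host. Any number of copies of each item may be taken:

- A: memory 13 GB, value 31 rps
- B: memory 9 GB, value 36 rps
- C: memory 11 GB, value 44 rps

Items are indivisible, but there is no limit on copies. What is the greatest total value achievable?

Best value-per-unit is B at 36/9; filling with it alone gives 5×36 = 180.
Optimal mix: 3×B + 2×C → memory 49, value 196.

196 rps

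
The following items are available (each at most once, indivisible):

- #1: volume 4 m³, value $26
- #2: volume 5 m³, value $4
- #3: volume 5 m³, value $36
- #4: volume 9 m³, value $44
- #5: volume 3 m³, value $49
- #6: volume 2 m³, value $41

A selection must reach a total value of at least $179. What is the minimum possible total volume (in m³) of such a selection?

Subsets with value ≥ 179, sorted by total volume:
- #1+#3+#4+#5+#6: volume 23, value 196
- #1+#2+#3+#4+#5+#6: volume 28, value 200
Minimum volume: 23 m³.

23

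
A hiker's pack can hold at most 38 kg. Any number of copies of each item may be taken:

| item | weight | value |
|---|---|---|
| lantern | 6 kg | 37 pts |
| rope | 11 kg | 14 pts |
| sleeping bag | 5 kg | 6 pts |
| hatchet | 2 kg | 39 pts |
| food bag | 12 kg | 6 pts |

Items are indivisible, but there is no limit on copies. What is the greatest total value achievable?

Best value-per-unit is hatchet at 39/2, and filling with it alone uses weight 19×2=38. No mix of the others beats 19×39 = 741.

741 pts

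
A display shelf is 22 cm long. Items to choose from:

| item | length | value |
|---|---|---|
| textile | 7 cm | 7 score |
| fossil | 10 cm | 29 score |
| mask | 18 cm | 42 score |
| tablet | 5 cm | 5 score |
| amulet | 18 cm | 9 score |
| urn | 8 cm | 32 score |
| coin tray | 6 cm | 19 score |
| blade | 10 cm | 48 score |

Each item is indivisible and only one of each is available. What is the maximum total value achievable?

Check high-value combinations within 22 cm:
- urn+blade: length 8+10=18, value 32+48=80
- fossil+blade: length 10+10=20, value 29+48=77
- tablet+coin tray+blade: length 5+6+10=21, value 5+19+48=72
- coin tray+blade: length 6+10=16, value 19+48=67
- fossil+urn: length 10+8=18, value 29+32=61
Best: 80 score.

80 score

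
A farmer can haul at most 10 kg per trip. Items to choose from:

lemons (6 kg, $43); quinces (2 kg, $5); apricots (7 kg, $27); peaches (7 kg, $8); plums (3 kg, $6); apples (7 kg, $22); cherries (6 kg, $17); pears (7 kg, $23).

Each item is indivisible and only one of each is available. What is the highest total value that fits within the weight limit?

$49

Check high-value combinations within 10 kg:
- lemons+plums: weight 6+3=9, value 43+6=49
- lemons+quinces: weight 6+2=8, value 43+5=48
- lemons: weight 6, value 43
- apricots+plums: weight 7+3=10, value 27+6=33
- quinces+apricots: weight 2+7=9, value 5+27=32
Best: $49.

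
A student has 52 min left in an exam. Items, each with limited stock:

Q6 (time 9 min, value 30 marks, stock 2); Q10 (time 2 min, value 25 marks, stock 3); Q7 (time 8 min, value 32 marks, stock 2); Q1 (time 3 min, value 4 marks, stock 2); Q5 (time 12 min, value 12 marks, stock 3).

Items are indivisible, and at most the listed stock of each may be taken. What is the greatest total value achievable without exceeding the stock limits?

211 marks

Best selections within time 52 and stock limits:
- 2×Q6 + 3×Q10 + 2×Q7 + 1×Q5: time 52, value 211
- 2×Q6 + 3×Q10 + 2×Q7 + 2×Q1: time 46, value 207
Best: 211 marks.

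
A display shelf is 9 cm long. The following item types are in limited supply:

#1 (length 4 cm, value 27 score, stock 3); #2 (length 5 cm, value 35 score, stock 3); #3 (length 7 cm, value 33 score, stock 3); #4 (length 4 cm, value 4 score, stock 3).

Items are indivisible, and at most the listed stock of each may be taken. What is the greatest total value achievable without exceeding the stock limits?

62 score

Top feasible selections:
- 1×#1 + 1×#2: length 9, value 62
- 2×#1: length 8, value 54
- 1×#2 + 1×#4: length 9, value 39
Best: 62 score.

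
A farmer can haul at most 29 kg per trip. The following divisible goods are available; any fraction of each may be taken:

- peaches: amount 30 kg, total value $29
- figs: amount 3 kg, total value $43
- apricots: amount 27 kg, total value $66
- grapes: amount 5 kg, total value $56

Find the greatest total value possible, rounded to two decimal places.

150.33

Take in order of value per unit:
- figs (43/3 per unit): all 3 → value 43, running total 43.00
- grapes (56/5 per unit): all 5 → value 56, running total 99.00
- apricots (66/27 per unit): 21 of 27 → value 21×66/27 = 51.3333, running total 150.33
Total 150.33.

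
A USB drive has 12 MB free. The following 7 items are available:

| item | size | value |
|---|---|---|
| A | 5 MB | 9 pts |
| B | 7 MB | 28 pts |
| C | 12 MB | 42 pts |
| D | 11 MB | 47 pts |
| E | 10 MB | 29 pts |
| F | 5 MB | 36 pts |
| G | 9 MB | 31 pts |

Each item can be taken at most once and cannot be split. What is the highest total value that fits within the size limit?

64 pts

Check high-value combinations within 12 MB:
- B+F: size 7+5=12, value 28+36=64
- D: size 11, value 47
- A+F: size 5+5=10, value 9+36=45
- C: size 12, value 42
Best: 64 pts.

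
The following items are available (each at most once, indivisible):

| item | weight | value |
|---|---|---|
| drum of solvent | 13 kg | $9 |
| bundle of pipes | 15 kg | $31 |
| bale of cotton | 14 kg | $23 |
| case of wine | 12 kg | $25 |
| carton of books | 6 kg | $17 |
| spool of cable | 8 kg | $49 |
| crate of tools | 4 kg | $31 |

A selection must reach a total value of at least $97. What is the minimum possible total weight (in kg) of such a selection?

18

Subsets with value ≥ 97, sorted by total weight:
- carton of books+spool of cable+crate of tools: weight 18, value 97
- case of wine+spool of cable+crate of tools: weight 24, value 105
- bale of cotton+spool of cable+crate of tools: weight 26, value 103
- bundle of pipes+spool of cable+crate of tools: weight 27, value 111
Minimum weight: 18 kg.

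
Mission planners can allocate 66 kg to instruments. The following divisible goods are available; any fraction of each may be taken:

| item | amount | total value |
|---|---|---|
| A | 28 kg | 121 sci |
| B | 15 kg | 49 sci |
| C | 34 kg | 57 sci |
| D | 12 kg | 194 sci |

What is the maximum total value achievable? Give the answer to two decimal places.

Take in order of value per unit:
- D (194/12 per unit): all 12 → value 194, running total 194.00
- A (121/28 per unit): all 28 → value 121, running total 315.00
- B (49/15 per unit): all 15 → value 49, running total 364.00
- C (57/34 per unit): 11 of 34 → value 11×57/34 = 18.4412, running total 382.44
Total 382.44.

382.44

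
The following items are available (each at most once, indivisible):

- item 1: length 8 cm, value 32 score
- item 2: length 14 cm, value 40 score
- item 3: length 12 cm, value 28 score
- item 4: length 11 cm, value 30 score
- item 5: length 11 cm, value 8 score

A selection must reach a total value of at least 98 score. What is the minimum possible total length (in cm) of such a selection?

Subsets with value ≥ 98, sorted by total length:
- item 1+item 2+item 4: length 33, value 102
- item 1+item 2+item 3: length 34, value 100
- item 2+item 3+item 4: length 37, value 98
- item 1+item 3+item 4+item 5: length 42, value 98
Minimum length: 33 cm.

33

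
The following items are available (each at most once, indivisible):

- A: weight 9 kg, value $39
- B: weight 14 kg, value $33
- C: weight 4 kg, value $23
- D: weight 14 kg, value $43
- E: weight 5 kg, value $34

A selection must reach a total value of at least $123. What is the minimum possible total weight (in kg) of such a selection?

32

Subsets with value ≥ 123, sorted by total weight:
- A+C+D+E: weight 32, value 139
- A+B+C+E: weight 32, value 129
Minimum weight: 32 kg.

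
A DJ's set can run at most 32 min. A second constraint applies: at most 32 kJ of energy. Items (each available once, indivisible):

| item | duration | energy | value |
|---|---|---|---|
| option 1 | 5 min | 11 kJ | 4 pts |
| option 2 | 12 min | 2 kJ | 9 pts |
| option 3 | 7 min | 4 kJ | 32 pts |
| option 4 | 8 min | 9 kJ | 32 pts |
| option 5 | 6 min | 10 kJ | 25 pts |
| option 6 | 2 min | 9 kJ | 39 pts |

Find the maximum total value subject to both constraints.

128 pts

Feasible sets respecting both limits:
- option 3+option 4+option 5+option 6: duration 23, energy 32, value 128
- option 2+option 3+option 4+option 6: duration 29, energy 24, value 112
- option 2+option 3+option 5+option 6: duration 27, energy 25, value 105
- option 2+option 4+option 5+option 6: duration 28, energy 30, value 105
Best: 128 pts.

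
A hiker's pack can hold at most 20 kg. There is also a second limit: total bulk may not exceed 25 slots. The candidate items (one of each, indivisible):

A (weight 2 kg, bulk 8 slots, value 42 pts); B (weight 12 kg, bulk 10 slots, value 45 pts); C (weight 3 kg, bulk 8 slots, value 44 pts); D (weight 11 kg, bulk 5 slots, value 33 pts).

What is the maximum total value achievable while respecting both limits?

119 pts

Feasible sets respecting both limits:
- A+C+D: weight 16, bulk 21, value 119
- B+C: weight 15, bulk 18, value 89
- A+B: weight 14, bulk 18, value 87
- A+C: weight 5, bulk 16, value 86
Best: 119 pts.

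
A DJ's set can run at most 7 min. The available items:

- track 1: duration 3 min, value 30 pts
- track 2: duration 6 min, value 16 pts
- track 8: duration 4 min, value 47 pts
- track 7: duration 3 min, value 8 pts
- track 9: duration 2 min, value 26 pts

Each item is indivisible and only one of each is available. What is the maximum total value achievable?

77 pts

Check high-value combinations within 7 min:
- track 1+track 8: duration 3+4=7, value 30+47=77
- track 8+track 9: duration 4+2=6, value 47+26=73
- track 1+track 9: duration 3+2=5, value 30+26=56
- track 8+track 7: duration 4+3=7, value 47+8=55
- track 8: duration 4, value 47
Best: 77 pts.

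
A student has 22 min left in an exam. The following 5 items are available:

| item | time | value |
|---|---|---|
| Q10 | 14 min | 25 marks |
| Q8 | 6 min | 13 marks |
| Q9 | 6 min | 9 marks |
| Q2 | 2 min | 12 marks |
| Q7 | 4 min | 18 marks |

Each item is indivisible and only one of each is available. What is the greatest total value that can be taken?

55 marks

Check high-value combinations within 22 min:
- Q10+Q2+Q7: time 14+2+4=20, value 25+12+18=55
- Q8+Q9+Q2+Q7: time 6+6+2+4=18, value 13+9+12+18=52
- Q10+Q8+Q2: time 14+6+2=22, value 25+13+12=50
Best: 55 marks.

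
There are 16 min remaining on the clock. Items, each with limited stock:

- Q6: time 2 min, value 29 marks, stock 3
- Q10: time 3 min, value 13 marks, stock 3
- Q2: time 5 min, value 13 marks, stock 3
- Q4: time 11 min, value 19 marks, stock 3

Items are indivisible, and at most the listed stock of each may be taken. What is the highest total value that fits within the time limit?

Best selections within time 16 and stock limits:
- 3×Q6 + 3×Q10: time 15, value 126
- 3×Q6 + 2×Q10: time 12, value 113
- 3×Q6 + 1×Q10 + 1×Q2: time 14, value 113
- 3×Q6 + 2×Q2: time 16, value 113
Best: 126 marks.

126 marks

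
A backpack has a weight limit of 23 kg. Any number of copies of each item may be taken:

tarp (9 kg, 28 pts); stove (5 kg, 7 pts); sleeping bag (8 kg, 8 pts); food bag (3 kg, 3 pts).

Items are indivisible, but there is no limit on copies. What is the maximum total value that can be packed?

63 pts

Best value-per-unit is tarp at 28/9; filling with it alone gives 2×28 = 56.
Optimal mix: 2×tarp + 1×stove → weight 23, value 63.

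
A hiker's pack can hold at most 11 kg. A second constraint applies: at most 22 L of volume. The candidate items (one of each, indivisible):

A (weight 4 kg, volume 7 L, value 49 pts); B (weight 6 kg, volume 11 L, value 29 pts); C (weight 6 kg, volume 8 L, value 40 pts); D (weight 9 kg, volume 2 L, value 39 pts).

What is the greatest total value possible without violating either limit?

89 pts

Feasible sets respecting both limits:
- A+C: weight 10, volume 15, value 89
- A+B: weight 10, volume 18, value 78
- A: weight 4, volume 7, value 49
- C: weight 6, volume 8, value 40
Best: 89 pts.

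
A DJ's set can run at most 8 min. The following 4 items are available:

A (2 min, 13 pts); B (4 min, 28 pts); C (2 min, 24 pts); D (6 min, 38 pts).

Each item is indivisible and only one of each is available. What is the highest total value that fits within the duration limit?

65 pts

Check high-value combinations within 8 min:
- A+B+C: duration 2+4+2=8, value 13+28+24=65
- C+D: duration 2+6=8, value 24+38=62
- B+C: duration 4+2=6, value 28+24=52
Best: 65 pts.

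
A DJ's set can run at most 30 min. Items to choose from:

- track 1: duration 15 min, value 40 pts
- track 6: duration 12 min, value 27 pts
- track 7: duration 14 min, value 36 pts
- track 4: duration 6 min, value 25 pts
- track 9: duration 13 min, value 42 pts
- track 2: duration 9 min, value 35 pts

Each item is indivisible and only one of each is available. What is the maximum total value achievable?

102 pts

This is a 0/1 knapsack; check combinations near the capacity.
- track 4+track 9+track 2: duration 6+13+9=28, value 25+42+35=102
- track 1+track 4+track 2: duration 15+6+9=30, value 40+25+35=100
- track 7+track 4+track 2: duration 14+6+9=29, value 36+25+35=96
- track 6+track 4+track 2: duration 12+6+9=27, value 27+25+35=87
Best: 102 pts.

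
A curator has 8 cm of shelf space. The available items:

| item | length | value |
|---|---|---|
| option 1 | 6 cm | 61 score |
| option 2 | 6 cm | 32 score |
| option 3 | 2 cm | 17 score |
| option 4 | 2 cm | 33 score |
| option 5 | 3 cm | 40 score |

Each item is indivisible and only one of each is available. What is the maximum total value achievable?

This is a 0/1 knapsack; check combinations near the capacity.
- option 1+option 4: length 6+2=8, value 61+33=94
- option 3+option 4+option 5: length 2+2+3=7, value 17+33+40=90
- option 1+option 3: length 6+2=8, value 61+17=78
- option 4+option 5: length 2+3=5, value 33+40=73
Best: 94 score.

94 score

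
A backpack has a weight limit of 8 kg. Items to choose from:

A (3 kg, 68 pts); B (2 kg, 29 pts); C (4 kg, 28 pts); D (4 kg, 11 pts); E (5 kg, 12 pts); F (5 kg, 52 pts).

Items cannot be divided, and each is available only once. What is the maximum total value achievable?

Check high-value combinations within 8 kg:
- A+F: weight 3+5=8, value 68+52=120
- A+B: weight 3+2=5, value 68+29=97
- A+C: weight 3+4=7, value 68+28=96
Best: 120 pts.

120 pts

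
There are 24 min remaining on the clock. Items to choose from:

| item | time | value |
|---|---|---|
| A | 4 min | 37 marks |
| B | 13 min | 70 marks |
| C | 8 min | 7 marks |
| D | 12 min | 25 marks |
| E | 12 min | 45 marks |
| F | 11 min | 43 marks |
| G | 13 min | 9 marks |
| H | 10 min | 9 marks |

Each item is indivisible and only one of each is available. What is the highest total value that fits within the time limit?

113 marks

This is a 0/1 knapsack; check combinations near the capacity.
- B+F: time 13+11=24, value 70+43=113
- A+B: time 4+13=17, value 37+70=107
- A+C+E: time 4+8+12=24, value 37+7+45=89
Best: 113 marks.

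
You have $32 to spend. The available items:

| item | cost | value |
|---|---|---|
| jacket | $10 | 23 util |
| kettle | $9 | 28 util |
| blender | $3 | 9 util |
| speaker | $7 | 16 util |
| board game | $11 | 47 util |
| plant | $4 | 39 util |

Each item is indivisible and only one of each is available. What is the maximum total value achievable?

Check high-value combinations within $32:
- kettle+speaker+board game+plant: cost 9+7+11+4=31, value 28+16+47+39=130
- jacket+speaker+board game+plant: cost 10+7+11+4=32, value 23+16+47+39=125
- kettle+blender+board game+plant: cost 9+3+11+4=27, value 28+9+47+39=123
- jacket+blender+board game+plant: cost 10+3+11+4=28, value 23+9+47+39=118
- kettle+board game+plant: cost 9+11+4=24, value 28+47+39=114
Best: 130 util.

130 util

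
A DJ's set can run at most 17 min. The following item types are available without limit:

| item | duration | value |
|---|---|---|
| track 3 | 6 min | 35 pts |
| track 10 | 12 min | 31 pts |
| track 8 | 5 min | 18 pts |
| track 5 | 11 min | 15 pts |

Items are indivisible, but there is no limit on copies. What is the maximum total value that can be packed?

88 pts

Best value-per-unit is track 3 at 35/6; filling with it alone gives 2×35 = 70.
Optimal mix: 2×track 3 + 1×track 8 → duration 17, value 88.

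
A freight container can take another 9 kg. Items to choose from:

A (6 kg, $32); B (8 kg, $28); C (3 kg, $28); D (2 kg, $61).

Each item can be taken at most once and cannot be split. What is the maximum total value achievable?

$93

Check high-value combinations within 9 kg:
- A+D: weight 6+2=8, value 32+61=93
- C+D: weight 3+2=5, value 28+61=89
- D: weight 2, value 61
- A+C: weight 6+3=9, value 32+28=60
Best: $93.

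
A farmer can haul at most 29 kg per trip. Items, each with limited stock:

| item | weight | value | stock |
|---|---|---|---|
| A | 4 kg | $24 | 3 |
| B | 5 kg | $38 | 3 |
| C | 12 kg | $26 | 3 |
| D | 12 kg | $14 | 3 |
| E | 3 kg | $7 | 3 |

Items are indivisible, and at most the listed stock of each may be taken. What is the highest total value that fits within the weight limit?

$186

Best selections within weight 29 and stock limits:
- 3×A + 3×B: weight 27, value 186
- 2×A + 3×B + 2×E: weight 29, value 176
- 2×A + 3×B + 1×E: weight 26, value 169
Best: $186.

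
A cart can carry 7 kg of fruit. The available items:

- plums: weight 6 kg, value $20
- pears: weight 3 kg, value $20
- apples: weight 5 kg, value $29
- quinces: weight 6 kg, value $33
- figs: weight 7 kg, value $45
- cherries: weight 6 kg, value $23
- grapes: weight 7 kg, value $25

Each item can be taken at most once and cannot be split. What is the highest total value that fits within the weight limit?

This is a 0/1 knapsack; check combinations near the capacity.
- figs: weight 7, value 45
- quinces: weight 6, value 33
- apples: weight 5, value 29
- grapes: weight 7, value 25
- cherries: weight 6, value 23
Best: $45.

$45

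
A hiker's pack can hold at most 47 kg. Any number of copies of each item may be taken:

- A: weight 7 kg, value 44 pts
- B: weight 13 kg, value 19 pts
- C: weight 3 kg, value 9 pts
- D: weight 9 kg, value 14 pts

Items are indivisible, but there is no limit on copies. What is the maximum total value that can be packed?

273 pts

Best value-per-unit is A at 44/7; filling with it alone gives 6×44 = 264.
Optimal mix: 6×A + 1×C → weight 45, value 273.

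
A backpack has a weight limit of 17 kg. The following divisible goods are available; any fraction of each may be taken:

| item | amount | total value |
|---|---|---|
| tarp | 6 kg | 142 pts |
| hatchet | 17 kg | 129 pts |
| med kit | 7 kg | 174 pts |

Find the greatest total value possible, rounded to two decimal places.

346.35

Take in order of value per unit:
- med kit (174/7 per unit): all 7 → value 174, running total 174.00
- tarp (142/6 per unit): all 6 → value 142, running total 316.00
- hatchet (129/17 per unit): 4 of 17 → value 4×129/17 = 30.3529, running total 346.35
Total 346.35.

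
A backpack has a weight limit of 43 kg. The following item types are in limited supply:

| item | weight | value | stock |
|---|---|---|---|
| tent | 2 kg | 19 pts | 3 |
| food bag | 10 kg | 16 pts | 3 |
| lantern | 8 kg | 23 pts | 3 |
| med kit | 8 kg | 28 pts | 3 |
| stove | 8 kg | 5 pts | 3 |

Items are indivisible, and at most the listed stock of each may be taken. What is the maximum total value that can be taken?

164 pts

Best selections within weight 43 and stock limits:
- 3×tent + 1×lantern + 3×med kit: weight 38, value 164
- 3×tent + 2×lantern + 2×med kit: weight 38, value 159
Best: 164 pts.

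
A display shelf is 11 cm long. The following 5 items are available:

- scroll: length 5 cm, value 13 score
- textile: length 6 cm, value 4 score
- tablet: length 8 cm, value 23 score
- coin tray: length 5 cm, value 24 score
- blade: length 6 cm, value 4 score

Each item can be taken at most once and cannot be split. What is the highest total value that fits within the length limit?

37 score

Check high-value combinations within 11 cm:
- scroll+coin tray: length 5+5=10, value 13+24=37
- textile+coin tray: length 6+5=11, value 4+24=28
- coin tray+blade: length 5+6=11, value 24+4=28
- coin tray: length 5, value 24
Best: 37 score.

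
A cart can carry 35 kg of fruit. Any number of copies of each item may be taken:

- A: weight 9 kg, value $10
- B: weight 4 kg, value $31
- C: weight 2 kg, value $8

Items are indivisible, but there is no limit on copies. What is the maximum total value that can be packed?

$256

Best value-per-unit is B at 31/4; filling with it alone gives 8×31 = 248.
Optimal mix: 8×B + 1×C → weight 34, value 256.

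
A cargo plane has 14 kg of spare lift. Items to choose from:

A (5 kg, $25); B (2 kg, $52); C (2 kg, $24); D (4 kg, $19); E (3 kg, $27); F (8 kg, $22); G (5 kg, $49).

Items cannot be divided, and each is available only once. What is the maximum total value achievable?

This is a 0/1 knapsack; check combinations near the capacity.
- B+C+E+G: weight 2+2+3+5=12, value 52+24+27+49=152
- A+B+C+G: weight 5+2+2+5=14, value 25+52+24+49=150
- B+D+E+G: weight 2+4+3+5=14, value 52+19+27+49=147
Best: $152.

$152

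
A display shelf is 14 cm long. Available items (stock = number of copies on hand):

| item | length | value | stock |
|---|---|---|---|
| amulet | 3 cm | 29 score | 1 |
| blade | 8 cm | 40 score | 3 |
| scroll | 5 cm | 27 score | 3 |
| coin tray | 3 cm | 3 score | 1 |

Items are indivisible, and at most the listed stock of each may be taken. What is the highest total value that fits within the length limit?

Best selections within length 14 and stock limits:
- 1×amulet + 2×scroll: length 13, value 83
- 1×amulet + 1×blade + 1×coin tray: length 14, value 72
Best: 83 score.

83 score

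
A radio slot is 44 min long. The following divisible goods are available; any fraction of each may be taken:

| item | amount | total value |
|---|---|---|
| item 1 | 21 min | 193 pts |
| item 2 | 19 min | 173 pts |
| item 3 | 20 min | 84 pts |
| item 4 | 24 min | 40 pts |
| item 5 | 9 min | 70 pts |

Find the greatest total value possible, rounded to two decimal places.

Take in order of value per unit:
- item 1 (193/21 per unit): all 21 → value 193, running total 193.00
- item 2 (173/19 per unit): all 19 → value 173, running total 366.00
- item 5 (70/9 per unit): 4 of 9 → value 4×70/9 = 31.1111, running total 397.11
Total 397.11.

397.11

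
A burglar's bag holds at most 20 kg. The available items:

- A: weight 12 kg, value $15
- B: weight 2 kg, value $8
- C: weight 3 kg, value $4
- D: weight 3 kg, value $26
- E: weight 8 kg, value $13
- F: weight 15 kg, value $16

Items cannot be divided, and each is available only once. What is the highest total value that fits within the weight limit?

This is a 0/1 knapsack; check combinations near the capacity.
- A+B+C+D: weight 12+2+3+3=20, value 15+8+4+26=53
- B+C+D+E: weight 2+3+3+8=16, value 8+4+26+13=51
- B+D+F: weight 2+3+15=20, value 8+26+16=50
Best: $53.

$53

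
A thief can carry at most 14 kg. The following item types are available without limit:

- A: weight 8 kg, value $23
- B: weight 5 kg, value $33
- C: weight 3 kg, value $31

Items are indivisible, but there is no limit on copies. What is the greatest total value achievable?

Best value-per-unit is C at 31/3; filling with it alone gives 4×31 = 124.
Optimal mix: 1×B + 3×C → weight 14, value 126.

$126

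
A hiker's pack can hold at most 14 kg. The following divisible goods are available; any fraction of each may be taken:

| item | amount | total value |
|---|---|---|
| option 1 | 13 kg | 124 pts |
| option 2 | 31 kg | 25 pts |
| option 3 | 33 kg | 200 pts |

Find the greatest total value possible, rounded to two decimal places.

Take in order of value per unit:
- option 1 (124/13 per unit): all 13 → value 124, running total 124.00
- option 3 (200/33 per unit): 1 of 33 → value 1×200/33 = 6.0606, running total 130.06
Total 130.06.

130.06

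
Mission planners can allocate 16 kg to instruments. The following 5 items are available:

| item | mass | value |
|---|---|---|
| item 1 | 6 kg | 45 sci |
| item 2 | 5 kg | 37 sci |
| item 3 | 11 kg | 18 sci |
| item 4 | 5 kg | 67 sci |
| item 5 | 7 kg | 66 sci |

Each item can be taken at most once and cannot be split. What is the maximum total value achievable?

149 sci

Check high-value combinations within 16 kg:
- item 1+item 2+item 4: mass 6+5+5=16, value 45+37+67=149
- item 4+item 5: mass 5+7=12, value 67+66=133
- item 1+item 4: mass 6+5=11, value 45+67=112
- item 1+item 5: mass 6+7=13, value 45+66=111
- item 2+item 4: mass 5+5=10, value 37+67=104
Best: 149 sci.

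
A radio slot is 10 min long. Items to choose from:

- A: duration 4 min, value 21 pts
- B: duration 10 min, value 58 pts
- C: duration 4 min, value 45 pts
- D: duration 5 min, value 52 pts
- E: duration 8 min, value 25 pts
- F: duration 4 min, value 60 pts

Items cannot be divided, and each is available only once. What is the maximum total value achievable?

Check high-value combinations within 10 min:
- D+F: duration 5+4=9, value 52+60=112
- C+F: duration 4+4=8, value 45+60=105
- C+D: duration 4+5=9, value 45+52=97
- A+F: duration 4+4=8, value 21+60=81
- A+D: duration 4+5=9, value 21+52=73
Best: 112 pts.

112 pts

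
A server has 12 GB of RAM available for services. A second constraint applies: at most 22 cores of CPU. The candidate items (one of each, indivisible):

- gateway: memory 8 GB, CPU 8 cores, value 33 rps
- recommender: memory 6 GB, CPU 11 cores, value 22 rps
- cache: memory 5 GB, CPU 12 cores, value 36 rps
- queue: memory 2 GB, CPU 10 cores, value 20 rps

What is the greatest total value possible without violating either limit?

56 rps

Feasible sets respecting both limits:
- cache+queue: memory 7, CPU 22, value 56
- gateway+queue: memory 10, CPU 18, value 53
- recommender+queue: memory 8, CPU 21, value 42
Best: 56 rps.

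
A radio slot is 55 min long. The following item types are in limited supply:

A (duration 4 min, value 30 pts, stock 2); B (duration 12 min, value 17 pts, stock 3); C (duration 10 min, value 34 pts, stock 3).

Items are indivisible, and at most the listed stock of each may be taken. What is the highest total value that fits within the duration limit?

179 pts

Best selections within duration 55 and stock limits:
- 2×A + 1×B + 3×C: duration 50, value 179
- 2×A + 3×C: duration 38, value 162
Best: 179 pts.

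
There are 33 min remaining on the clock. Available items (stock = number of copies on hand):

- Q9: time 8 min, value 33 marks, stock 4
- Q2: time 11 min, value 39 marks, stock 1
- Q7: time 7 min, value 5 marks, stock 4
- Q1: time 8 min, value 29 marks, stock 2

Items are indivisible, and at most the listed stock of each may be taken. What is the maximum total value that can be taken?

Best selections within time 33 and stock limits:
- 4×Q9: time 32, value 132
- 3×Q9 + 1×Q1: time 32, value 128
- 2×Q9 + 2×Q1: time 32, value 124
Best: 132 marks.

132 marks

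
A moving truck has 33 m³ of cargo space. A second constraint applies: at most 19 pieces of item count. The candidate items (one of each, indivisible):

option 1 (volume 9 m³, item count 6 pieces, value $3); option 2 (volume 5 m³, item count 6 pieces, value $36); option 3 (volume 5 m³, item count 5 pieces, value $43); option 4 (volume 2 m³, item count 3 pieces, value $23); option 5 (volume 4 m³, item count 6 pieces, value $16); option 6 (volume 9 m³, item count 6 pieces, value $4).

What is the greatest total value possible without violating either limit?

$102

Feasible sets respecting both limits:
- option 2+option 3+option 4: volume 12, item count 14, value 102
- option 2+option 3+option 5: volume 14, item count 17, value 95
- option 2+option 3+option 6: volume 19, item count 17, value 83
- option 1+option 2+option 3: volume 19, item count 17, value 82
Best: $102.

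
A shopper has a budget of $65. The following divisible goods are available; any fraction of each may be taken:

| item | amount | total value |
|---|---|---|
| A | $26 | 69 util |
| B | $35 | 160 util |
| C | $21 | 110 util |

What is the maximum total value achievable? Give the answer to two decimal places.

Take in order of value per unit:
- C (110/21 per unit): all 21 → value 110, running total 110.00
- B (160/35 per unit): all 35 → value 160, running total 270.00
- A (69/26 per unit): 9 of 26 → value 9×69/26 = 23.8846, running total 293.88
Total 293.88.

293.88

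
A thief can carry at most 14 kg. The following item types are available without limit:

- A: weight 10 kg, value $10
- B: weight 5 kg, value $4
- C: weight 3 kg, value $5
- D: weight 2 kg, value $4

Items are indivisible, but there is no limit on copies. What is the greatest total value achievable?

Best value-per-unit is D at 4/2, and filling with it alone uses weight 7×2=14. No mix of the others beats 7×4 = 28.

$28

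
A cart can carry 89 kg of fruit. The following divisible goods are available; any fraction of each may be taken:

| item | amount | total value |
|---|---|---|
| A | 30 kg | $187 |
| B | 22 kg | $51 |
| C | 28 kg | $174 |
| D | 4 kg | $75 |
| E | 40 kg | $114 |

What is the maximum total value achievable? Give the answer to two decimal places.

512.95

Take in order of value per unit:
- D (75/4 per unit): all 4 → value 75, running total 75.00
- A (187/30 per unit): all 30 → value 187, running total 262.00
- C (174/28 per unit): all 28 → value 174, running total 436.00
- E (114/40 per unit): 27 of 40 → value 27×114/40 = 76.9500, running total 512.95
Total 512.95.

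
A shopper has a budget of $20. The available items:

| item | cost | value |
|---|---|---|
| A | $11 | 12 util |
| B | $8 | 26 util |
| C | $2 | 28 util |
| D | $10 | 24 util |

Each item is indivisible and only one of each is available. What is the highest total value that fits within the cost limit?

78 util

Check high-value combinations within $20:
- B+C+D: cost 8+2+10=20, value 26+28+24=78
- B+C: cost 8+2=10, value 26+28=54
- C+D: cost 2+10=12, value 28+24=52
- B+D: cost 8+10=18, value 26+24=50
Best: 78 util.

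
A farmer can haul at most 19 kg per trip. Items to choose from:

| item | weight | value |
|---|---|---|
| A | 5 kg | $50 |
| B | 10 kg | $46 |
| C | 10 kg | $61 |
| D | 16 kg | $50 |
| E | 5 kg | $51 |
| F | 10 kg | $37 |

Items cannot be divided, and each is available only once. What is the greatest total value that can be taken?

$112

Check high-value combinations within 19 kg:
- C+E: weight 10+5=15, value 61+51=112
- A+C: weight 5+10=15, value 50+61=111
- A+E: weight 5+5=10, value 50+51=101
Best: $112.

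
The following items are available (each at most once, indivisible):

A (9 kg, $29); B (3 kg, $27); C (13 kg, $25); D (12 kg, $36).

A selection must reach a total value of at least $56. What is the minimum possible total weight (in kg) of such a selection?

12

Subsets with value ≥ 56, sorted by total weight:
- A+B: weight 12, value 56
- B+D: weight 15, value 63
Minimum weight: 12 kg.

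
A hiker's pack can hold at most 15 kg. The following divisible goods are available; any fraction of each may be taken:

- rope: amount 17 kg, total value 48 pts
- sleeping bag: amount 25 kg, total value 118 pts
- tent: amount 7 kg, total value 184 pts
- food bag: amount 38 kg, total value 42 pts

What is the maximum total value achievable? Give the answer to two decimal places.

Take in order of value per unit:
- tent (184/7 per unit): all 7 → value 184, running total 184.00
- sleeping bag (118/25 per unit): 8 of 25 → value 8×118/25 = 37.7600, running total 221.76
Total 221.76.

221.76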